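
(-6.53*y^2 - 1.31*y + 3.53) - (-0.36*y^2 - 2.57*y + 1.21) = -6.17*y^2 + 1.26*y + 2.32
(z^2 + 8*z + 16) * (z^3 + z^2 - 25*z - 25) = z^5 + 9*z^4 - z^3 - 209*z^2 - 600*z - 400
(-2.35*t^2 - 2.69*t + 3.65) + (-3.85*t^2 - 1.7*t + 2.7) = -6.2*t^2 - 4.39*t + 6.35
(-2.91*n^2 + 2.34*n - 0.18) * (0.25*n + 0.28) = -0.7275*n^3 - 0.2298*n^2 + 0.6102*n - 0.0504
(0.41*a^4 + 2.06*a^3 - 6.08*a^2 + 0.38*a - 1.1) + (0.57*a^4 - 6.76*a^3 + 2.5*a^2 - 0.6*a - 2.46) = 0.98*a^4 - 4.7*a^3 - 3.58*a^2 - 0.22*a - 3.56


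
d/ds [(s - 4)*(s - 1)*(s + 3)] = 3*s^2 - 4*s - 11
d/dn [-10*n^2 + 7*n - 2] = 7 - 20*n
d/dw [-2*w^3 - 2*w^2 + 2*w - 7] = -6*w^2 - 4*w + 2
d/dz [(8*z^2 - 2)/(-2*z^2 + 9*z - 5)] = 2*(36*z^2 - 44*z + 9)/(4*z^4 - 36*z^3 + 101*z^2 - 90*z + 25)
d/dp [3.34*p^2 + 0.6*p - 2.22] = 6.68*p + 0.6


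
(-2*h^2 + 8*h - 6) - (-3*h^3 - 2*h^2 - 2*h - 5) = 3*h^3 + 10*h - 1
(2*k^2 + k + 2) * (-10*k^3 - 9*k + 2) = -20*k^5 - 10*k^4 - 38*k^3 - 5*k^2 - 16*k + 4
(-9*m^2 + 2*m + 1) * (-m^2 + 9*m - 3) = 9*m^4 - 83*m^3 + 44*m^2 + 3*m - 3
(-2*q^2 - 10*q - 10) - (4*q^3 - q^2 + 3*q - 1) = -4*q^3 - q^2 - 13*q - 9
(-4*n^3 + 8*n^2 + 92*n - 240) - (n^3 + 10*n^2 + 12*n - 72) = -5*n^3 - 2*n^2 + 80*n - 168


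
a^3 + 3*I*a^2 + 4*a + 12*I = (a - 2*I)*(a + 2*I)*(a + 3*I)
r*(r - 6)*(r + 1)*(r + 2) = r^4 - 3*r^3 - 16*r^2 - 12*r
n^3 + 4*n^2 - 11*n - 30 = (n - 3)*(n + 2)*(n + 5)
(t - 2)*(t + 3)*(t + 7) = t^3 + 8*t^2 + t - 42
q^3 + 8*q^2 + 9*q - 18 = (q - 1)*(q + 3)*(q + 6)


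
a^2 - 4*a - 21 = (a - 7)*(a + 3)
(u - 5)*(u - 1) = u^2 - 6*u + 5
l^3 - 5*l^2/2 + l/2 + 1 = (l - 2)*(l - 1)*(l + 1/2)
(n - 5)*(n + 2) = n^2 - 3*n - 10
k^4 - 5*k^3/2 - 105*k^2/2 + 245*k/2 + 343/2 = (k - 7)*(k - 7/2)*(k + 1)*(k + 7)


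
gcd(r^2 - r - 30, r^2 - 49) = 1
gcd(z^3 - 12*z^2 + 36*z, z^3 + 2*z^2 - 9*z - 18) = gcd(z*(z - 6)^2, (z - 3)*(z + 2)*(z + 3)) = 1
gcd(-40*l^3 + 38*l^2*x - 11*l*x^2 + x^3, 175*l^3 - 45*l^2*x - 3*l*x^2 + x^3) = -5*l + x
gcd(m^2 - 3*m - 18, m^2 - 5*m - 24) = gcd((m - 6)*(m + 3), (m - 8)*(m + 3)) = m + 3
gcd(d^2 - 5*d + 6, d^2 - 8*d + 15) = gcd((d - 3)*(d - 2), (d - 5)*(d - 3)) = d - 3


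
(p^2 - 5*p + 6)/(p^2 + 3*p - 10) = (p - 3)/(p + 5)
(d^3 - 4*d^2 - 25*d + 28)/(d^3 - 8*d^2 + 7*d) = (d + 4)/d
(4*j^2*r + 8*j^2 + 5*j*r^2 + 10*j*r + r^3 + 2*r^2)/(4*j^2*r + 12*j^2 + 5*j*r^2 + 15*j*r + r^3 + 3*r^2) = (r + 2)/(r + 3)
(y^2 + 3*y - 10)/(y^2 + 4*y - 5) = (y - 2)/(y - 1)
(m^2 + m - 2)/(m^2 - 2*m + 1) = (m + 2)/(m - 1)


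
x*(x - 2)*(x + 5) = x^3 + 3*x^2 - 10*x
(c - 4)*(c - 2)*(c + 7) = c^3 + c^2 - 34*c + 56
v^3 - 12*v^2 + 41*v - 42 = (v - 7)*(v - 3)*(v - 2)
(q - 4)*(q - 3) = q^2 - 7*q + 12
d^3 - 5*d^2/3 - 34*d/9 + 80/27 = (d - 8/3)*(d - 2/3)*(d + 5/3)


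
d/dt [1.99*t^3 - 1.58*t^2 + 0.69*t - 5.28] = 5.97*t^2 - 3.16*t + 0.69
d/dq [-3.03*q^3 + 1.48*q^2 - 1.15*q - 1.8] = -9.09*q^2 + 2.96*q - 1.15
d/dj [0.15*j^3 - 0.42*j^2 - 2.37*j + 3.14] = 0.45*j^2 - 0.84*j - 2.37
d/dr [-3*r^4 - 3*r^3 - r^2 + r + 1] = -12*r^3 - 9*r^2 - 2*r + 1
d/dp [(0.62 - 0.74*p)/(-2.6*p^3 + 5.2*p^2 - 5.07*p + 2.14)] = (-3.848*p^3 + 8.684*p^2 - 6.448*p + 1.5598)/(6.76*p^6 - 27.04*p^5 + 53.404*p^4 - 63.856*p^3 + 47.9609*p^2 - 21.6996*p + 4.5796)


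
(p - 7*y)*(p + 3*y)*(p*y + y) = p^3*y - 4*p^2*y^2 + p^2*y - 21*p*y^3 - 4*p*y^2 - 21*y^3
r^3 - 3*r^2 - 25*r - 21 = (r - 7)*(r + 1)*(r + 3)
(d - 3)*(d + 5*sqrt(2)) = d^2 - 3*d + 5*sqrt(2)*d - 15*sqrt(2)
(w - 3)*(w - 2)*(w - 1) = w^3 - 6*w^2 + 11*w - 6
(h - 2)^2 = h^2 - 4*h + 4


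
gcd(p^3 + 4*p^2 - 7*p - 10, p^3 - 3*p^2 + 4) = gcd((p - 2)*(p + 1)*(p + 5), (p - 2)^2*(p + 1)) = p^2 - p - 2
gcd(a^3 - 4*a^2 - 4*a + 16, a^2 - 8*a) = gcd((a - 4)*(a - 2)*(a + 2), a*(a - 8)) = 1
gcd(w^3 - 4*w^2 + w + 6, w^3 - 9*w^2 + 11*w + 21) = w^2 - 2*w - 3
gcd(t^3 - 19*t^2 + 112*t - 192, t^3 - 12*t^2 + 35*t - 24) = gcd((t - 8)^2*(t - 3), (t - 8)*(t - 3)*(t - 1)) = t^2 - 11*t + 24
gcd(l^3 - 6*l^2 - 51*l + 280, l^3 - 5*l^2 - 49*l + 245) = l^2 + 2*l - 35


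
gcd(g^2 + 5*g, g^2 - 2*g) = g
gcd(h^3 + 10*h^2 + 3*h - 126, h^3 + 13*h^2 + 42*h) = h^2 + 13*h + 42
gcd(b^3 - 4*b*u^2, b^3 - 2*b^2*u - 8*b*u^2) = b^2 + 2*b*u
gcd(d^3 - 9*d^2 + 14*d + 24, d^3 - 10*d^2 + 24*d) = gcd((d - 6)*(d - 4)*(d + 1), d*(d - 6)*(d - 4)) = d^2 - 10*d + 24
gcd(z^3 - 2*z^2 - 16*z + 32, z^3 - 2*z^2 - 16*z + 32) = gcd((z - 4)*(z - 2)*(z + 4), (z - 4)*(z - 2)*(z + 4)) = z^3 - 2*z^2 - 16*z + 32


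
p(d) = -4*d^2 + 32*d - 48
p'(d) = 32 - 8*d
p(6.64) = -11.88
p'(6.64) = -21.12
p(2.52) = 7.24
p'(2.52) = 11.84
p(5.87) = 2.01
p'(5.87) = -14.96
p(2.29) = 4.30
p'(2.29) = 13.68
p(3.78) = 15.81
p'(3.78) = 1.76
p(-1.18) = -91.33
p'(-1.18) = 41.44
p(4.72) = 13.93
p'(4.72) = -5.76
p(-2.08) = -131.87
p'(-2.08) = 48.64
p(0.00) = -48.00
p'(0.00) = 32.00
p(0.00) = -48.00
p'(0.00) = 32.00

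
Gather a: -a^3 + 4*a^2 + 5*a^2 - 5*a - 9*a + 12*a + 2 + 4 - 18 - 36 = -a^3 + 9*a^2 - 2*a - 48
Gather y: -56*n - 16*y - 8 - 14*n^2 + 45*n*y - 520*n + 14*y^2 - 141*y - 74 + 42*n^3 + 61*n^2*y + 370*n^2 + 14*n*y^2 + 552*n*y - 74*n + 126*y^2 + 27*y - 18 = 42*n^3 + 356*n^2 - 650*n + y^2*(14*n + 140) + y*(61*n^2 + 597*n - 130) - 100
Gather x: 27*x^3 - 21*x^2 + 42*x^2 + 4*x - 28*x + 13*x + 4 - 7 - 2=27*x^3 + 21*x^2 - 11*x - 5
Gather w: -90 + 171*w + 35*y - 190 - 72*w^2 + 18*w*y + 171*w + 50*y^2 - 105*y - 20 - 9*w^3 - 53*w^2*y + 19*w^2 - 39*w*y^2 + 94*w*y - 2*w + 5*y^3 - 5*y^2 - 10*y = -9*w^3 + w^2*(-53*y - 53) + w*(-39*y^2 + 112*y + 340) + 5*y^3 + 45*y^2 - 80*y - 300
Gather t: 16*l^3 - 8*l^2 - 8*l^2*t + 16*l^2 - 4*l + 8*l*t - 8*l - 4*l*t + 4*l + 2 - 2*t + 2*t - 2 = 16*l^3 + 8*l^2 - 8*l + t*(-8*l^2 + 4*l)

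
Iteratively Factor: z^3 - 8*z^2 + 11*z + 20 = (z - 5)*(z^2 - 3*z - 4) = (z - 5)*(z - 4)*(z + 1)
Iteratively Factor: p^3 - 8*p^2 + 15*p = (p)*(p^2 - 8*p + 15) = p*(p - 3)*(p - 5)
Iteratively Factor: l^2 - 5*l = (l - 5)*(l)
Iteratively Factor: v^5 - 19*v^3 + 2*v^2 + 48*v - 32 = (v + 4)*(v^4 - 4*v^3 - 3*v^2 + 14*v - 8) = (v - 4)*(v + 4)*(v^3 - 3*v + 2) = (v - 4)*(v + 2)*(v + 4)*(v^2 - 2*v + 1) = (v - 4)*(v - 1)*(v + 2)*(v + 4)*(v - 1)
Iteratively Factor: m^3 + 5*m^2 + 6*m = (m + 2)*(m^2 + 3*m) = (m + 2)*(m + 3)*(m)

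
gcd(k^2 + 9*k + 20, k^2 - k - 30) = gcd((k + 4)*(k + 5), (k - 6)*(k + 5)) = k + 5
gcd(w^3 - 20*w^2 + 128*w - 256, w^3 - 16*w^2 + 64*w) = w^2 - 16*w + 64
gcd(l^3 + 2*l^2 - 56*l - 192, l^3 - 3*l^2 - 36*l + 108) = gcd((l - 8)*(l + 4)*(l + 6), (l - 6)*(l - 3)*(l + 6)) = l + 6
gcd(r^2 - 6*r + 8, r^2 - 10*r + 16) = r - 2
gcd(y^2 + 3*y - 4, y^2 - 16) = y + 4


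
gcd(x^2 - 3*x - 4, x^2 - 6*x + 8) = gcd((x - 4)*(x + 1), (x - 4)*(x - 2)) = x - 4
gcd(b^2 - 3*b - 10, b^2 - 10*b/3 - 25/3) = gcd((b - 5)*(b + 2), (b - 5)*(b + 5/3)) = b - 5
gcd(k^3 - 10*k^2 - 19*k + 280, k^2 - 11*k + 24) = k - 8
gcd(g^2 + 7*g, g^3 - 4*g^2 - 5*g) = g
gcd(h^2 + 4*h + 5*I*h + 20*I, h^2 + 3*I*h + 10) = h + 5*I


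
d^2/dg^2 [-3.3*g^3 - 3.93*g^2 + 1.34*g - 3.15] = -19.8*g - 7.86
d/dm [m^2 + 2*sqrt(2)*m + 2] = 2*m + 2*sqrt(2)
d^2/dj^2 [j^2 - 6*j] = 2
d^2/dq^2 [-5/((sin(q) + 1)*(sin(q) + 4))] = 5*(4*sin(q)^3 + 11*sin(q)^2 - 8*sin(q) - 42)/((sin(q) + 1)^2*(sin(q) + 4)^3)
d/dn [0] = 0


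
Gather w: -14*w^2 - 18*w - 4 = -14*w^2 - 18*w - 4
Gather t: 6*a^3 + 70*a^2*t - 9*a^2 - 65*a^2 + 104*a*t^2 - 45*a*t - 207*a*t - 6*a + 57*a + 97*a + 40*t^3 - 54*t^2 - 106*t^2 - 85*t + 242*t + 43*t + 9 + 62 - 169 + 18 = 6*a^3 - 74*a^2 + 148*a + 40*t^3 + t^2*(104*a - 160) + t*(70*a^2 - 252*a + 200) - 80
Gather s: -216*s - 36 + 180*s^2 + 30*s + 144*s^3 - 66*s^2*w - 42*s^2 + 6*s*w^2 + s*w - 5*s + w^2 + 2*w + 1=144*s^3 + s^2*(138 - 66*w) + s*(6*w^2 + w - 191) + w^2 + 2*w - 35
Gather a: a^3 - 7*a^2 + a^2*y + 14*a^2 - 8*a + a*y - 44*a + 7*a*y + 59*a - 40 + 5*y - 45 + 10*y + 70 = a^3 + a^2*(y + 7) + a*(8*y + 7) + 15*y - 15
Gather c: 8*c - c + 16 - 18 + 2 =7*c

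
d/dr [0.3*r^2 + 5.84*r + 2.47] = 0.6*r + 5.84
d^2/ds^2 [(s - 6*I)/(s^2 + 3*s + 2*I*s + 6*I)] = 2*((s - 6*I)*(2*s + 3 + 2*I)^2 + (-3*s - 3 + 4*I)*(s^2 + 3*s + 2*I*s + 6*I))/(s^2 + 3*s + 2*I*s + 6*I)^3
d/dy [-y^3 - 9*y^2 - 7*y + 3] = -3*y^2 - 18*y - 7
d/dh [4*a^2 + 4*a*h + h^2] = 4*a + 2*h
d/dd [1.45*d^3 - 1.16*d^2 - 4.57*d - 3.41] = 4.35*d^2 - 2.32*d - 4.57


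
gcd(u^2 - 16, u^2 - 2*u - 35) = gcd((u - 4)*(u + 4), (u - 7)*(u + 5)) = 1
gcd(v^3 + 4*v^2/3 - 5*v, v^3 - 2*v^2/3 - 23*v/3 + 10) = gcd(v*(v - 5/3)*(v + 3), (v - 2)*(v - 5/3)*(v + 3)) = v^2 + 4*v/3 - 5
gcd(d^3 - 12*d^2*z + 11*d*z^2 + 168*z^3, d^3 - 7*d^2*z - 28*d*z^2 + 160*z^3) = -d + 8*z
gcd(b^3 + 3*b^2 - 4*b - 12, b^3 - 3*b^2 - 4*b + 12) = b^2 - 4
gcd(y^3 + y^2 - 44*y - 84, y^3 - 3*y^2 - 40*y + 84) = y^2 - y - 42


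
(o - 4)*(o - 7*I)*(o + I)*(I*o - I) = I*o^4 + 6*o^3 - 5*I*o^3 - 30*o^2 + 11*I*o^2 + 24*o - 35*I*o + 28*I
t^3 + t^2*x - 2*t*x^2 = t*(t - x)*(t + 2*x)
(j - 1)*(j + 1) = j^2 - 1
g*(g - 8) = g^2 - 8*g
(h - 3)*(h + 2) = h^2 - h - 6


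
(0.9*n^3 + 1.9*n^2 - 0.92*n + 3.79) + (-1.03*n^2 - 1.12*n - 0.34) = 0.9*n^3 + 0.87*n^2 - 2.04*n + 3.45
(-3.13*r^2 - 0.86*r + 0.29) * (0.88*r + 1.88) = -2.7544*r^3 - 6.6412*r^2 - 1.3616*r + 0.5452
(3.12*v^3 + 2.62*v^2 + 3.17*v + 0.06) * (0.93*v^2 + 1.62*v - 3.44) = 2.9016*v^5 + 7.491*v^4 - 3.5403*v^3 - 3.8216*v^2 - 10.8076*v - 0.2064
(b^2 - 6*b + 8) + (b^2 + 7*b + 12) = 2*b^2 + b + 20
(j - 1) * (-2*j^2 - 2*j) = -2*j^3 + 2*j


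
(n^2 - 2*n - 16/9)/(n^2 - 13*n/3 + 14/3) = (9*n^2 - 18*n - 16)/(3*(3*n^2 - 13*n + 14))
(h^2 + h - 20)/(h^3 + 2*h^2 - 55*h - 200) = (h - 4)/(h^2 - 3*h - 40)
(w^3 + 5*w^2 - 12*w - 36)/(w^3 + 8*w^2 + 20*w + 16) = (w^2 + 3*w - 18)/(w^2 + 6*w + 8)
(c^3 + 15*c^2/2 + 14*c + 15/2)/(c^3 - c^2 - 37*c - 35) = (c + 3/2)/(c - 7)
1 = 1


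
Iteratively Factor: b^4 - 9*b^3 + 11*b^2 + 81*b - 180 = (b - 5)*(b^3 - 4*b^2 - 9*b + 36) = (b - 5)*(b - 4)*(b^2 - 9) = (b - 5)*(b - 4)*(b + 3)*(b - 3)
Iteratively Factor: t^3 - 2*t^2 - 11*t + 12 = (t - 4)*(t^2 + 2*t - 3) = (t - 4)*(t - 1)*(t + 3)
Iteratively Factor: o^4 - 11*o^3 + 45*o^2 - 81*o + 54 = (o - 2)*(o^3 - 9*o^2 + 27*o - 27) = (o - 3)*(o - 2)*(o^2 - 6*o + 9) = (o - 3)^2*(o - 2)*(o - 3)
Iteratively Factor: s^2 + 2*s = (s + 2)*(s)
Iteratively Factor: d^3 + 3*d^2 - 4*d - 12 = (d - 2)*(d^2 + 5*d + 6) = (d - 2)*(d + 3)*(d + 2)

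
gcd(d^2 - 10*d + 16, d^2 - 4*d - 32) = d - 8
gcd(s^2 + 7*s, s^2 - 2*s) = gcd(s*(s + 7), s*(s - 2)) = s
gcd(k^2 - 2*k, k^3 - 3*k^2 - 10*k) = k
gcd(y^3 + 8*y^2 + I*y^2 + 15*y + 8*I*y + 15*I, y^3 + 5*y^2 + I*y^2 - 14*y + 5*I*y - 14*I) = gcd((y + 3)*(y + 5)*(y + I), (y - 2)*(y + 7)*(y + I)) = y + I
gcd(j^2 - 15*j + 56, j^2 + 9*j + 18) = 1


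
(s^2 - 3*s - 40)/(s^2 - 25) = (s - 8)/(s - 5)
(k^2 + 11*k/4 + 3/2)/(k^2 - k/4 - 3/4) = (k + 2)/(k - 1)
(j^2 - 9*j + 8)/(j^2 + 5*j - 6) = (j - 8)/(j + 6)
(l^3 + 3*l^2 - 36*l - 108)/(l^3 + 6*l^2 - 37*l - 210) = (l^2 + 9*l + 18)/(l^2 + 12*l + 35)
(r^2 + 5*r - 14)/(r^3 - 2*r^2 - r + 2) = (r + 7)/(r^2 - 1)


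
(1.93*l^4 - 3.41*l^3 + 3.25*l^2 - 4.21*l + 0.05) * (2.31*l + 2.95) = 4.4583*l^5 - 2.1836*l^4 - 2.552*l^3 - 0.137599999999999*l^2 - 12.304*l + 0.1475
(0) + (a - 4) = a - 4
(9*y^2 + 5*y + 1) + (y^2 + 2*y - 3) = 10*y^2 + 7*y - 2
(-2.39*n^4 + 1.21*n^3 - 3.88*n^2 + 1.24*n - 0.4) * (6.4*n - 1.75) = -15.296*n^5 + 11.9265*n^4 - 26.9495*n^3 + 14.726*n^2 - 4.73*n + 0.7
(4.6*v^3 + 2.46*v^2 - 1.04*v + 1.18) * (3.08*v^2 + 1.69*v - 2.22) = 14.168*v^5 + 15.3508*v^4 - 9.2578*v^3 - 3.5844*v^2 + 4.303*v - 2.6196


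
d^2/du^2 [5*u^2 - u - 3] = 10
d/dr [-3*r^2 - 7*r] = -6*r - 7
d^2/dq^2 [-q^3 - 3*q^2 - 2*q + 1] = -6*q - 6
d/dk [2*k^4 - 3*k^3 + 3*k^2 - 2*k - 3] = 8*k^3 - 9*k^2 + 6*k - 2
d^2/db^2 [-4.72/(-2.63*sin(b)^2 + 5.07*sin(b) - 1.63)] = (-130.591072*sin(b)^4 + 188.810856*sin(b)^3 + 155.496152*sin(b)^2 - 416.628264*sin(b) + 202.18592)/(2.63*sin(b)^2 - 5.07*sin(b) + 1.63)^3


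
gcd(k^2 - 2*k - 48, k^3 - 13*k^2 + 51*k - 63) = 1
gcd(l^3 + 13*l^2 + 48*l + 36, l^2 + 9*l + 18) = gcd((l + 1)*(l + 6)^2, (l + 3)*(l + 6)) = l + 6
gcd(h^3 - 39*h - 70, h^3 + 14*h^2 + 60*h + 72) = h + 2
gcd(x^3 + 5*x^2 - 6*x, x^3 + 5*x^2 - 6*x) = x^3 + 5*x^2 - 6*x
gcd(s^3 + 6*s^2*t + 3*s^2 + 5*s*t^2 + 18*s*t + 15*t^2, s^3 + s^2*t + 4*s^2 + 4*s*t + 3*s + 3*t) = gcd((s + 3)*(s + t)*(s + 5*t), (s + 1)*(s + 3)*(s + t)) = s^2 + s*t + 3*s + 3*t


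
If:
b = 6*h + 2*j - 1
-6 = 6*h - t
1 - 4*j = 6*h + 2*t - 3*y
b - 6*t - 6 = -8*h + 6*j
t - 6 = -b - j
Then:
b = 130/9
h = -133/18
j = 269/9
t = -115/3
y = -22/27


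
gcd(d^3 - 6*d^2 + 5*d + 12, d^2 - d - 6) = d - 3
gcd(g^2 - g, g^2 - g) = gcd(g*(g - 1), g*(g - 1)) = g^2 - g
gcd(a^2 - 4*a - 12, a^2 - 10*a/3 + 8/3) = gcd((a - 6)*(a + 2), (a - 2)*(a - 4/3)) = 1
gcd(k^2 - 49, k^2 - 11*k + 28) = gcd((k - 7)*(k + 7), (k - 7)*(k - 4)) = k - 7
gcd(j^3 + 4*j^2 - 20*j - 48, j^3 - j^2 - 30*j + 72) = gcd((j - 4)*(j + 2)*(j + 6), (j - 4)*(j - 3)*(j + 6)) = j^2 + 2*j - 24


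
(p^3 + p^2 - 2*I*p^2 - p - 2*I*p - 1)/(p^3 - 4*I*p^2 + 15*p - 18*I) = (p^2 + p*(1 - I) - I)/(p^2 - 3*I*p + 18)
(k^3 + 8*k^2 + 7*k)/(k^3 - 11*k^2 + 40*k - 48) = k*(k^2 + 8*k + 7)/(k^3 - 11*k^2 + 40*k - 48)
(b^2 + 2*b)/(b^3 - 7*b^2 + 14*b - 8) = b*(b + 2)/(b^3 - 7*b^2 + 14*b - 8)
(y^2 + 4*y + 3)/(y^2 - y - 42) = (y^2 + 4*y + 3)/(y^2 - y - 42)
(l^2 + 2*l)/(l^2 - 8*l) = (l + 2)/(l - 8)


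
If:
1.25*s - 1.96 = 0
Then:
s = 1.57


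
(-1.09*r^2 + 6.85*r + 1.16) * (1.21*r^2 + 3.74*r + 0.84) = -1.3189*r^4 + 4.2119*r^3 + 26.107*r^2 + 10.0924*r + 0.9744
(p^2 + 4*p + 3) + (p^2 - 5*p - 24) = 2*p^2 - p - 21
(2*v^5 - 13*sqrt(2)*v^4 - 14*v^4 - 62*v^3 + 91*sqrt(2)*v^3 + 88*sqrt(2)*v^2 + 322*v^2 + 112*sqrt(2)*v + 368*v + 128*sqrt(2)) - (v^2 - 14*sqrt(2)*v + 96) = 2*v^5 - 13*sqrt(2)*v^4 - 14*v^4 - 62*v^3 + 91*sqrt(2)*v^3 + 88*sqrt(2)*v^2 + 321*v^2 + 126*sqrt(2)*v + 368*v - 96 + 128*sqrt(2)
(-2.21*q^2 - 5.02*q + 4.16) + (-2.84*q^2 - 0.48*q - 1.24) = -5.05*q^2 - 5.5*q + 2.92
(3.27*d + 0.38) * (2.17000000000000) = 7.0959*d + 0.8246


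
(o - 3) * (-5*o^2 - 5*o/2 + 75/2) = -5*o^3 + 25*o^2/2 + 45*o - 225/2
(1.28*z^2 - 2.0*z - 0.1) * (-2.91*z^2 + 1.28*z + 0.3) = -3.7248*z^4 + 7.4584*z^3 - 1.885*z^2 - 0.728*z - 0.03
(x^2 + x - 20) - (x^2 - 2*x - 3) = 3*x - 17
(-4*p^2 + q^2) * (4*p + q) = -16*p^3 - 4*p^2*q + 4*p*q^2 + q^3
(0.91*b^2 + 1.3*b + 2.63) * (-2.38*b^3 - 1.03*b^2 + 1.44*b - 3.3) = -2.1658*b^5 - 4.0313*b^4 - 6.288*b^3 - 3.8399*b^2 - 0.5028*b - 8.679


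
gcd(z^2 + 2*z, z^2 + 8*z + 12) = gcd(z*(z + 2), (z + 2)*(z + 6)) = z + 2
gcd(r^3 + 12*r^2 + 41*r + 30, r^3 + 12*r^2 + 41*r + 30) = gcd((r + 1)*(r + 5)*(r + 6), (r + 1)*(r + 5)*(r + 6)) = r^3 + 12*r^2 + 41*r + 30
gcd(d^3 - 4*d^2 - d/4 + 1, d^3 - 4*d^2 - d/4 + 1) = d^3 - 4*d^2 - d/4 + 1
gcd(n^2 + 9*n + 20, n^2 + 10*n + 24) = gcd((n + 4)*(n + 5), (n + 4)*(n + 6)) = n + 4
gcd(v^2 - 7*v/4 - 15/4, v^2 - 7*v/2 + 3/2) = v - 3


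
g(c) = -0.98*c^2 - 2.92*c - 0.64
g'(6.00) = -14.68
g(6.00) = -53.44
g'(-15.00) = 26.48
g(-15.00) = -177.34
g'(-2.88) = 2.72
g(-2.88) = -0.36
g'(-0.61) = -1.72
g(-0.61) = 0.78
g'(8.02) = -18.64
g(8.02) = -87.09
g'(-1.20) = -0.57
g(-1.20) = 1.45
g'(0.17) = -3.25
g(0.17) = -1.16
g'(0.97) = -4.82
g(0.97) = -4.39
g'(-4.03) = 4.98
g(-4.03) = -4.79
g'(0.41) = -3.72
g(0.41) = -2.00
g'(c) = -1.96*c - 2.92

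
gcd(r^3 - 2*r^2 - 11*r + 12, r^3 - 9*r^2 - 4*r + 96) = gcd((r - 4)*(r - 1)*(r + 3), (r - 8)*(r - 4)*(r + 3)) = r^2 - r - 12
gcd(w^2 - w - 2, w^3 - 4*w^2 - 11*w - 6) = w + 1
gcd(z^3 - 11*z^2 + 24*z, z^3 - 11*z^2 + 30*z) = z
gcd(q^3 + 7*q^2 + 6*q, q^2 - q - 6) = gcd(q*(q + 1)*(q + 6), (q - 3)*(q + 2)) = 1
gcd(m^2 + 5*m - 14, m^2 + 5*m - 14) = m^2 + 5*m - 14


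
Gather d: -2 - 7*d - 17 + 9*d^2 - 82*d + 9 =9*d^2 - 89*d - 10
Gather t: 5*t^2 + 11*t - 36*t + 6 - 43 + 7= 5*t^2 - 25*t - 30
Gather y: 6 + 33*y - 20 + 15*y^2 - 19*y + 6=15*y^2 + 14*y - 8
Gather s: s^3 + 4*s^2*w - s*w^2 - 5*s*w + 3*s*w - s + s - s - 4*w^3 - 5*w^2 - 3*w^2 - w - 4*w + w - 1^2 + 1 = s^3 + 4*s^2*w + s*(-w^2 - 2*w - 1) - 4*w^3 - 8*w^2 - 4*w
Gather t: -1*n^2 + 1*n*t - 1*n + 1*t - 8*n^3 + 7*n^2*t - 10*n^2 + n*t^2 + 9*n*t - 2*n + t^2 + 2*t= -8*n^3 - 11*n^2 - 3*n + t^2*(n + 1) + t*(7*n^2 + 10*n + 3)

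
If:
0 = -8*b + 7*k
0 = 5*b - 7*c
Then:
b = 7*k/8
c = 5*k/8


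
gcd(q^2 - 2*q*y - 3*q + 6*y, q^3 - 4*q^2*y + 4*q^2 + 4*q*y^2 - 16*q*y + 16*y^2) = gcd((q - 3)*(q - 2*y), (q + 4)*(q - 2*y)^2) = -q + 2*y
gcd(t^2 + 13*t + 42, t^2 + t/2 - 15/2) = 1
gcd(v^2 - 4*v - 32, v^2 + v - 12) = v + 4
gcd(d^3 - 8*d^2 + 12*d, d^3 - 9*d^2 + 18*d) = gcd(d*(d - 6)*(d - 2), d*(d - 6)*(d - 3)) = d^2 - 6*d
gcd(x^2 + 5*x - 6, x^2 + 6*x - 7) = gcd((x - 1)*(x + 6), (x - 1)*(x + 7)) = x - 1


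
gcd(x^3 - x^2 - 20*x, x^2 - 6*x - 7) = 1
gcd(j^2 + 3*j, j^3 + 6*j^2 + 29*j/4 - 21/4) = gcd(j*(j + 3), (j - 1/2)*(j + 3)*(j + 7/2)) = j + 3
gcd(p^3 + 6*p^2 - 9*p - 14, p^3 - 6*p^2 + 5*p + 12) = p + 1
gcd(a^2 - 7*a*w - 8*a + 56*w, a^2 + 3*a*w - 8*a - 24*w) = a - 8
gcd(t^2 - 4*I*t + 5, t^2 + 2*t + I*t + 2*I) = t + I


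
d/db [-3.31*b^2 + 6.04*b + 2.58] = 6.04 - 6.62*b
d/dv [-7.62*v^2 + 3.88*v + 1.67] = 3.88 - 15.24*v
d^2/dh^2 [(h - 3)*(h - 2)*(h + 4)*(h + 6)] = 12*h^2 + 30*h - 40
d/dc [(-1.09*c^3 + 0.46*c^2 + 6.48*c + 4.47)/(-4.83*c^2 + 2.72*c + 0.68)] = (5.2647*c^4 - 5.9296*c^3 + 30.326*c^2 + 43.8058*c - 7.752)/(23.3289*c^4 - 26.2752*c^3 + 0.829600000000001*c^2 + 3.6992*c + 0.4624)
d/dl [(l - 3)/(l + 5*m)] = (5*m + 3)/(l + 5*m)^2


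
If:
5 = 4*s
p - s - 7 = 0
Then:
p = 33/4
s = 5/4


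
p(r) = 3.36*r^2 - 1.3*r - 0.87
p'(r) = 6.72*r - 1.3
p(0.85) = 0.45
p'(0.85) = 4.41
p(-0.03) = -0.83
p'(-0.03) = -1.50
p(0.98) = 1.08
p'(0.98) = 5.29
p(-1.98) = 14.88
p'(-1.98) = -14.61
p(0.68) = -0.20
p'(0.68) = 3.27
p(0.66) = -0.26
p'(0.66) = 3.14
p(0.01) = -0.88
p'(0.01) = -1.23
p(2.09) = 11.09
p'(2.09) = 12.74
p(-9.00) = 282.99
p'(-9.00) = -61.78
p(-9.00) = 282.99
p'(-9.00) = -61.78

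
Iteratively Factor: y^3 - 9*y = (y)*(y^2 - 9) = y*(y + 3)*(y - 3)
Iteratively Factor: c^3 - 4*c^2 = (c - 4)*(c^2) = c*(c - 4)*(c)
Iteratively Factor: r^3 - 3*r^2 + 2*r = (r)*(r^2 - 3*r + 2) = r*(r - 2)*(r - 1)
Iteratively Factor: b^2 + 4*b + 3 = (b + 3)*(b + 1)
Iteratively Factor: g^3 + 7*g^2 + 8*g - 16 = (g + 4)*(g^2 + 3*g - 4) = (g + 4)^2*(g - 1)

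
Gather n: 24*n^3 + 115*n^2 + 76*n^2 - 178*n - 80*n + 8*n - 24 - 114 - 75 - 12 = 24*n^3 + 191*n^2 - 250*n - 225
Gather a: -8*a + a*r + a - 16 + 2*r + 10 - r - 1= a*(r - 7) + r - 7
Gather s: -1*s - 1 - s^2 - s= -s^2 - 2*s - 1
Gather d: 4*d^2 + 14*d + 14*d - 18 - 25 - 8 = 4*d^2 + 28*d - 51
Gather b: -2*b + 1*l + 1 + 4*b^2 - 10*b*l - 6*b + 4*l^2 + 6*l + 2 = 4*b^2 + b*(-10*l - 8) + 4*l^2 + 7*l + 3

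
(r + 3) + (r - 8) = 2*r - 5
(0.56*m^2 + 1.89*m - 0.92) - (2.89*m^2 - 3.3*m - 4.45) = -2.33*m^2 + 5.19*m + 3.53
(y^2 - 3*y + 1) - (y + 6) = y^2 - 4*y - 5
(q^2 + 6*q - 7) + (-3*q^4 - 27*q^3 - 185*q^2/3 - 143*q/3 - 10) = -3*q^4 - 27*q^3 - 182*q^2/3 - 125*q/3 - 17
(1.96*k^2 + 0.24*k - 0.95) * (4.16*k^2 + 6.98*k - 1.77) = 8.1536*k^4 + 14.6792*k^3 - 5.746*k^2 - 7.0558*k + 1.6815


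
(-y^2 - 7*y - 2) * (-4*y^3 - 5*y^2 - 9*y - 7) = 4*y^5 + 33*y^4 + 52*y^3 + 80*y^2 + 67*y + 14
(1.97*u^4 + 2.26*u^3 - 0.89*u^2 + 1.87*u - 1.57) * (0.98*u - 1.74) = 1.9306*u^5 - 1.213*u^4 - 4.8046*u^3 + 3.3812*u^2 - 4.7924*u + 2.7318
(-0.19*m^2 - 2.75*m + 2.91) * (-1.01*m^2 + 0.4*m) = 0.1919*m^4 + 2.7015*m^3 - 4.0391*m^2 + 1.164*m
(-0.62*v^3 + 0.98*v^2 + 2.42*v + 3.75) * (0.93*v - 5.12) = -0.5766*v^4 + 4.0858*v^3 - 2.767*v^2 - 8.9029*v - 19.2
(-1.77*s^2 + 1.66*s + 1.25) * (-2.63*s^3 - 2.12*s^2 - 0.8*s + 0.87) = 4.6551*s^5 - 0.613399999999999*s^4 - 5.3907*s^3 - 5.5179*s^2 + 0.4442*s + 1.0875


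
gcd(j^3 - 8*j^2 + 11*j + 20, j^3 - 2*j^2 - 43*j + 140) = j^2 - 9*j + 20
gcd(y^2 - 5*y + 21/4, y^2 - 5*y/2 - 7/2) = y - 7/2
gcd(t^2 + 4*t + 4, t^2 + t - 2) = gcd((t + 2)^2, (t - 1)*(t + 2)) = t + 2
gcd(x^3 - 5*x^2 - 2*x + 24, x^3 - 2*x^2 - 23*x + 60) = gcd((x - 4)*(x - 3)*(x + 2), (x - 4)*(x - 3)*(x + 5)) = x^2 - 7*x + 12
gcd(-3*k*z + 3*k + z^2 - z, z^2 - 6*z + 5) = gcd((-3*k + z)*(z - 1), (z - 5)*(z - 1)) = z - 1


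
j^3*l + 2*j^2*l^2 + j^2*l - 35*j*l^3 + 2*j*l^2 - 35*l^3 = (j - 5*l)*(j + 7*l)*(j*l + l)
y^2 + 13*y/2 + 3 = (y + 1/2)*(y + 6)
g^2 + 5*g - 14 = (g - 2)*(g + 7)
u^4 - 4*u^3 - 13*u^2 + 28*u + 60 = (u - 5)*(u - 3)*(u + 2)^2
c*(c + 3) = c^2 + 3*c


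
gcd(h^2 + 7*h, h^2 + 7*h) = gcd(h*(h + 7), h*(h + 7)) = h^2 + 7*h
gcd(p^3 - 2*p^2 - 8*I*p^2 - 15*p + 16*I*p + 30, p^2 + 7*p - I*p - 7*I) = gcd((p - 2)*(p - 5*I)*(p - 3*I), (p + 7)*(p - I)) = 1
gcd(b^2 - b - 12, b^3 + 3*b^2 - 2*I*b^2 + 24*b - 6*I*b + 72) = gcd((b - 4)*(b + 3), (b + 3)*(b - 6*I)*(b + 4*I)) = b + 3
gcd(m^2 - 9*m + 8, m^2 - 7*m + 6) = m - 1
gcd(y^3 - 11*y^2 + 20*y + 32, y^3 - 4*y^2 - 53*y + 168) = y - 8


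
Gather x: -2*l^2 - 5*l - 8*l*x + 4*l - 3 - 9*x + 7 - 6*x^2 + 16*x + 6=-2*l^2 - l - 6*x^2 + x*(7 - 8*l) + 10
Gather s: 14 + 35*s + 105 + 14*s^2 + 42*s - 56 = 14*s^2 + 77*s + 63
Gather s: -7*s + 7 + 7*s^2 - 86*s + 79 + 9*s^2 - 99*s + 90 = 16*s^2 - 192*s + 176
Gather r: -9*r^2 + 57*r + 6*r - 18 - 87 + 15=-9*r^2 + 63*r - 90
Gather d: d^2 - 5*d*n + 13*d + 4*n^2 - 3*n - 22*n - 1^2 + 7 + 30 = d^2 + d*(13 - 5*n) + 4*n^2 - 25*n + 36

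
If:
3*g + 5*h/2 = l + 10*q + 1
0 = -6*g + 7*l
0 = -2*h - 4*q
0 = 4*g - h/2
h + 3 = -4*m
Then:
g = 7/435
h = 56/435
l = 2/145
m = -1361/1740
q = -28/435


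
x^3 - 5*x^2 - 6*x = x*(x - 6)*(x + 1)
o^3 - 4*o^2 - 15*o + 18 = (o - 6)*(o - 1)*(o + 3)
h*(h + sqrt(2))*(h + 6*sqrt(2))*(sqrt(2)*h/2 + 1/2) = sqrt(2)*h^4/2 + 15*h^3/2 + 19*sqrt(2)*h^2/2 + 6*h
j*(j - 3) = j^2 - 3*j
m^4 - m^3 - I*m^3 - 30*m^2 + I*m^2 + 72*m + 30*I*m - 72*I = (m - 4)*(m - 3)*(m + 6)*(m - I)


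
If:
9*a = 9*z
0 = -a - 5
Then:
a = -5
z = -5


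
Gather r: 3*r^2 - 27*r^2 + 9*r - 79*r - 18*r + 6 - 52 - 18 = -24*r^2 - 88*r - 64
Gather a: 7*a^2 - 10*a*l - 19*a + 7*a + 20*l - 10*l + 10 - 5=7*a^2 + a*(-10*l - 12) + 10*l + 5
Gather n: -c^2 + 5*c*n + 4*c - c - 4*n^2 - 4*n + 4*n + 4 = -c^2 + 5*c*n + 3*c - 4*n^2 + 4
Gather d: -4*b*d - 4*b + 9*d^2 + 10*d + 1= -4*b + 9*d^2 + d*(10 - 4*b) + 1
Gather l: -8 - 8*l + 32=24 - 8*l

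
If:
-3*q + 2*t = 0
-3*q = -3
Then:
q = 1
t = 3/2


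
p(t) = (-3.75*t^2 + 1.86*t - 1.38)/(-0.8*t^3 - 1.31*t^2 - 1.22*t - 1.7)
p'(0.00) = -1.68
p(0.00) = 0.81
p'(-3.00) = -2.33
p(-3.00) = -3.46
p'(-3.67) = -1.12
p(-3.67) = -2.38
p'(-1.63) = -591.46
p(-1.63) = -52.72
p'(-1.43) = -363.36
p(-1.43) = 39.71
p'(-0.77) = -8.81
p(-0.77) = 4.30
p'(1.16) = 0.26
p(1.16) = 0.70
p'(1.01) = 0.31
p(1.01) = 0.65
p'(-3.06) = -2.15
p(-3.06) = -3.32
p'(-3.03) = -2.24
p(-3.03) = -3.39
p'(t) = (1.86 - 7.5*t)/(-0.8*t^3 - 1.31*t^2 - 1.22*t - 1.7) + (-3.75*t^2 + 1.86*t - 1.38)*(2.4*t^2 + 2.62*t + 1.22)/(-0.8*t^3 - 1.31*t^2 - 1.22*t - 1.7)^2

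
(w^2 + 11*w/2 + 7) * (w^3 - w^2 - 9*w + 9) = w^5 + 9*w^4/2 - 15*w^3/2 - 95*w^2/2 - 27*w/2 + 63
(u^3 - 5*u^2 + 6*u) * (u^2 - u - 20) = u^5 - 6*u^4 - 9*u^3 + 94*u^2 - 120*u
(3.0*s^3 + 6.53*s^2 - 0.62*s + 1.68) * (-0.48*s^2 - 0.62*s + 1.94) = -1.44*s^5 - 4.9944*s^4 + 2.069*s^3 + 12.2462*s^2 - 2.2444*s + 3.2592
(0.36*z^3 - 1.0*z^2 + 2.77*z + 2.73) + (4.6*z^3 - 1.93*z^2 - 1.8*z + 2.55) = 4.96*z^3 - 2.93*z^2 + 0.97*z + 5.28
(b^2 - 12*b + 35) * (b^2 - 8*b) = b^4 - 20*b^3 + 131*b^2 - 280*b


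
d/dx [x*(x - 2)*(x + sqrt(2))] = x*(x - 2) + x*(x + sqrt(2)) + (x - 2)*(x + sqrt(2))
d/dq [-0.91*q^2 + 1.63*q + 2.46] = 1.63 - 1.82*q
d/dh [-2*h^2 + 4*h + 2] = 4 - 4*h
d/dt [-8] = 0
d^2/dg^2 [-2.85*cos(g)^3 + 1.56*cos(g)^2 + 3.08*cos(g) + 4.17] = -0.9425*cos(g) - 3.12*cos(2*g) + 6.4125*cos(3*g)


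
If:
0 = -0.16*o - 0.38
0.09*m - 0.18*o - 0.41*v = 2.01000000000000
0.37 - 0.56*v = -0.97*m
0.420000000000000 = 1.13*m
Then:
No Solution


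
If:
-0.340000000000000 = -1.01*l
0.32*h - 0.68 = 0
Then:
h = 2.12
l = 0.34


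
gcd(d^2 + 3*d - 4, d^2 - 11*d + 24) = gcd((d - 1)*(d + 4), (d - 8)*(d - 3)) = 1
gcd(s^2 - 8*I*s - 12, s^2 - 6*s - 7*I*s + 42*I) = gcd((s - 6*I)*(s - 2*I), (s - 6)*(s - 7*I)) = 1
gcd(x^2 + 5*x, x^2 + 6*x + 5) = x + 5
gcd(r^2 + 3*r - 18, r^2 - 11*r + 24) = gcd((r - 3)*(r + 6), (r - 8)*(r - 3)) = r - 3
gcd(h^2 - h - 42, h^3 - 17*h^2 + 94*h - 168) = h - 7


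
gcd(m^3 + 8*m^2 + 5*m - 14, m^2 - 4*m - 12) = m + 2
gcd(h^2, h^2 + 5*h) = h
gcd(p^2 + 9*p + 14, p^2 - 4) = p + 2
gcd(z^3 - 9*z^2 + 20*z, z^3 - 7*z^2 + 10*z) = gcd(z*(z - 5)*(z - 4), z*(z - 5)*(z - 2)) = z^2 - 5*z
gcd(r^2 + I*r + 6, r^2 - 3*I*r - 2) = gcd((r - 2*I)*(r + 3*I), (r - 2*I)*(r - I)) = r - 2*I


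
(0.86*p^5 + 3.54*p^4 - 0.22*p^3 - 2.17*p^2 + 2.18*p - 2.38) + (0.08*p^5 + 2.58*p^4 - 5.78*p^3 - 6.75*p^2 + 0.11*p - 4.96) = 0.94*p^5 + 6.12*p^4 - 6.0*p^3 - 8.92*p^2 + 2.29*p - 7.34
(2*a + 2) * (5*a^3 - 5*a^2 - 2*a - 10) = 10*a^4 - 14*a^2 - 24*a - 20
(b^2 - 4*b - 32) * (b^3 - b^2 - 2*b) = b^5 - 5*b^4 - 30*b^3 + 40*b^2 + 64*b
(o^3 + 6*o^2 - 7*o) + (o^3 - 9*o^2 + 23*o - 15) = 2*o^3 - 3*o^2 + 16*o - 15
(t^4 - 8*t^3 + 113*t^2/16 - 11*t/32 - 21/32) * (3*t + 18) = 3*t^5 - 6*t^4 - 1965*t^3/16 + 4035*t^2/32 - 261*t/32 - 189/16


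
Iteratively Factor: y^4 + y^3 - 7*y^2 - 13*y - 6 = (y + 1)*(y^3 - 7*y - 6) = (y + 1)*(y + 2)*(y^2 - 2*y - 3) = (y + 1)^2*(y + 2)*(y - 3)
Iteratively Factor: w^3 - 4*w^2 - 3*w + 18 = (w - 3)*(w^2 - w - 6) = (w - 3)*(w + 2)*(w - 3)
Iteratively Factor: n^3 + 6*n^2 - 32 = (n + 4)*(n^2 + 2*n - 8) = (n - 2)*(n + 4)*(n + 4)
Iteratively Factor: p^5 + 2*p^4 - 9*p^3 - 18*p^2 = (p)*(p^4 + 2*p^3 - 9*p^2 - 18*p) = p^2*(p^3 + 2*p^2 - 9*p - 18) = p^2*(p - 3)*(p^2 + 5*p + 6) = p^2*(p - 3)*(p + 3)*(p + 2)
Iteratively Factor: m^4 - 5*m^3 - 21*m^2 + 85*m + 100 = (m + 4)*(m^3 - 9*m^2 + 15*m + 25) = (m - 5)*(m + 4)*(m^2 - 4*m - 5) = (m - 5)^2*(m + 4)*(m + 1)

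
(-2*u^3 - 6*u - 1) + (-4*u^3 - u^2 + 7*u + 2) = -6*u^3 - u^2 + u + 1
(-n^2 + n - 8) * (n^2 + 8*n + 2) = -n^4 - 7*n^3 - 2*n^2 - 62*n - 16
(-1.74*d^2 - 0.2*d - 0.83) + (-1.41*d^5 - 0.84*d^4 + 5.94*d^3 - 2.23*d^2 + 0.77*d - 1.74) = -1.41*d^5 - 0.84*d^4 + 5.94*d^3 - 3.97*d^2 + 0.57*d - 2.57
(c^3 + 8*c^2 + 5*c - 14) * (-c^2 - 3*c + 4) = -c^5 - 11*c^4 - 25*c^3 + 31*c^2 + 62*c - 56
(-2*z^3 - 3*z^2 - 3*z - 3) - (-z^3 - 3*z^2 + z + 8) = -z^3 - 4*z - 11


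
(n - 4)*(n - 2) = n^2 - 6*n + 8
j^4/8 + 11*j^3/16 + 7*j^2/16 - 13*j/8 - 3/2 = (j/4 + 1)*(j/2 + 1)*(j - 3/2)*(j + 1)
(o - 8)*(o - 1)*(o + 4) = o^3 - 5*o^2 - 28*o + 32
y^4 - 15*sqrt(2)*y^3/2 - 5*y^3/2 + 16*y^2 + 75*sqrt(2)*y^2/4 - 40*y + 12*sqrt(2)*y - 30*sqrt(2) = (y - 5/2)*(y - 6*sqrt(2))*(y - 2*sqrt(2))*(y + sqrt(2)/2)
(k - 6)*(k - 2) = k^2 - 8*k + 12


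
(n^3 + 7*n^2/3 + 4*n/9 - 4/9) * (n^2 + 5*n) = n^5 + 22*n^4/3 + 109*n^3/9 + 16*n^2/9 - 20*n/9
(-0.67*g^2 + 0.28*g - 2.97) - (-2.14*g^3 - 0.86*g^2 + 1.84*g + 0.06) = 2.14*g^3 + 0.19*g^2 - 1.56*g - 3.03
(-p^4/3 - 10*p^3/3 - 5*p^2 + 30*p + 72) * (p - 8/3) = -p^5/3 - 22*p^4/9 + 35*p^3/9 + 130*p^2/3 - 8*p - 192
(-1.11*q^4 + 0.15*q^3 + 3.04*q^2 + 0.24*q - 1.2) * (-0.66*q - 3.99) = 0.7326*q^5 + 4.3299*q^4 - 2.6049*q^3 - 12.288*q^2 - 0.1656*q + 4.788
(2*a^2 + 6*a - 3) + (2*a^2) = 4*a^2 + 6*a - 3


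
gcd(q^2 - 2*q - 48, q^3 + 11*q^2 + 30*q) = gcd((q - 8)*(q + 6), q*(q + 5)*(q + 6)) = q + 6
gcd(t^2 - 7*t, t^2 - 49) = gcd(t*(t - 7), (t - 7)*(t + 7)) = t - 7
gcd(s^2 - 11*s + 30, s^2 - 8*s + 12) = s - 6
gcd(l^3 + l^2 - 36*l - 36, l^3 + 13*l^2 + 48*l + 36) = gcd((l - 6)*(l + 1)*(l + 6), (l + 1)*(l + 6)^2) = l^2 + 7*l + 6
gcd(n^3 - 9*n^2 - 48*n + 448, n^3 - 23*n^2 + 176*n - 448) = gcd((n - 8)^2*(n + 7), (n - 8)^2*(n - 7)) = n^2 - 16*n + 64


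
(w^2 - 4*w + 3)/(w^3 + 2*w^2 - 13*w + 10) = (w - 3)/(w^2 + 3*w - 10)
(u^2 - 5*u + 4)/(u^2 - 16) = (u - 1)/(u + 4)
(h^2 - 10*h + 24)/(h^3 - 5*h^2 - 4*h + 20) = (h^2 - 10*h + 24)/(h^3 - 5*h^2 - 4*h + 20)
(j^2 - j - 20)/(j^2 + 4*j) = (j - 5)/j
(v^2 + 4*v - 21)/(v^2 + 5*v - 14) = (v - 3)/(v - 2)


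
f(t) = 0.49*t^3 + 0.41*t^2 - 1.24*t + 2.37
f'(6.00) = 56.60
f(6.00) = 115.53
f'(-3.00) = 9.53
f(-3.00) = -3.45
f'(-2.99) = 9.45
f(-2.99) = -3.36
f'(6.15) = 59.40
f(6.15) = 124.23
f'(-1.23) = -0.02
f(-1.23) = 3.60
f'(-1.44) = 0.63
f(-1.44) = 3.54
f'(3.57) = 20.42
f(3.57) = 25.46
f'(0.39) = -0.70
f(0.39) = 1.98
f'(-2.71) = 7.33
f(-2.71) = -1.01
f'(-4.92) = 30.31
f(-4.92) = -39.96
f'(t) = 1.47*t^2 + 0.82*t - 1.24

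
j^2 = j^2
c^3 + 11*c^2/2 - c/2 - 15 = (c - 3/2)*(c + 2)*(c + 5)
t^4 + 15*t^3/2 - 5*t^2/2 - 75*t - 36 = (t - 3)*(t + 1/2)*(t + 4)*(t + 6)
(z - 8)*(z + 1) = z^2 - 7*z - 8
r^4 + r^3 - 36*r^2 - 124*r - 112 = (r - 7)*(r + 2)^2*(r + 4)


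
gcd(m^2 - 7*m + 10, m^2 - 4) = m - 2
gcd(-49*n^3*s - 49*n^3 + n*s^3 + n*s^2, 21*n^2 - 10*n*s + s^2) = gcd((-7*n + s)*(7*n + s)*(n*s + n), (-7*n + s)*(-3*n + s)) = -7*n + s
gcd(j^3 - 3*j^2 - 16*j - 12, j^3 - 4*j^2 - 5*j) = j + 1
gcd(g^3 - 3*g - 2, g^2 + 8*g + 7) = g + 1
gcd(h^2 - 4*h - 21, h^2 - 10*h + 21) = h - 7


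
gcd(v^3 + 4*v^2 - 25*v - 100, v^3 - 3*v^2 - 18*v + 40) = v^2 - v - 20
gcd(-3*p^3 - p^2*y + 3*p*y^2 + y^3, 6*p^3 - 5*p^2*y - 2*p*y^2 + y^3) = -p + y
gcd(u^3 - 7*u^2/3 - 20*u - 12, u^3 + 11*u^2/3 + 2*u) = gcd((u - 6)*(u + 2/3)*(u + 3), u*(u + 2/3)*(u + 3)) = u^2 + 11*u/3 + 2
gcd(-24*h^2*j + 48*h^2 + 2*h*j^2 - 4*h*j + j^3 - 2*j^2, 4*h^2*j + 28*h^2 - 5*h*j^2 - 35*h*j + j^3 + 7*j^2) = 4*h - j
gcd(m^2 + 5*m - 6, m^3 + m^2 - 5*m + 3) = m - 1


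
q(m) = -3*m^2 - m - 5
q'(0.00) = -1.00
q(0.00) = -5.00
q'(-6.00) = 35.00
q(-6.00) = -107.00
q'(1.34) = -9.04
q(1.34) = -11.73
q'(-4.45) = 25.70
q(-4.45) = -59.96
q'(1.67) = -11.02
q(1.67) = -15.04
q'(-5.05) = 29.30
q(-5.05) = -76.46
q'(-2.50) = 14.00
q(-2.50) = -21.25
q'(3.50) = -22.00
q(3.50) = -45.25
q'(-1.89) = 10.34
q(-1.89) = -13.83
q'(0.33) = -2.98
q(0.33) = -5.66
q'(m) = -6*m - 1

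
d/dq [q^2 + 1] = 2*q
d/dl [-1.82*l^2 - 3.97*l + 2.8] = -3.64*l - 3.97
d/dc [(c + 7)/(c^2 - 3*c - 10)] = (c^2 - 3*c - (c + 7)*(2*c - 3) - 10)/(-c^2 + 3*c + 10)^2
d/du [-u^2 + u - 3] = 1 - 2*u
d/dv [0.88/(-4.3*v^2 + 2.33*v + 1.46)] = (7.568*v - 2.0504)/(-4.3*v^2 + 2.33*v + 1.46)^2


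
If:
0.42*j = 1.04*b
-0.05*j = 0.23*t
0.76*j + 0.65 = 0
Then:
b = -0.35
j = -0.86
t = 0.19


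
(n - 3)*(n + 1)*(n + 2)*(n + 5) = n^4 + 5*n^3 - 7*n^2 - 41*n - 30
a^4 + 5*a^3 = a^3*(a + 5)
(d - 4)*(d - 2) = d^2 - 6*d + 8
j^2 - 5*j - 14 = (j - 7)*(j + 2)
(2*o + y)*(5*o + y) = 10*o^2 + 7*o*y + y^2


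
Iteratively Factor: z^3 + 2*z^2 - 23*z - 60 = (z + 4)*(z^2 - 2*z - 15) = (z - 5)*(z + 4)*(z + 3)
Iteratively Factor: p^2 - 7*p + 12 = (p - 3)*(p - 4)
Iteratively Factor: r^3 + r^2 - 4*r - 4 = (r + 1)*(r^2 - 4) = (r - 2)*(r + 1)*(r + 2)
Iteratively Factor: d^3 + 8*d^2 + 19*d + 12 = (d + 1)*(d^2 + 7*d + 12) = (d + 1)*(d + 3)*(d + 4)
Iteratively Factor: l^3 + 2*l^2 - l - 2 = (l + 1)*(l^2 + l - 2) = (l + 1)*(l + 2)*(l - 1)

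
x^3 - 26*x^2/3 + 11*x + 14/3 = (x - 7)*(x - 2)*(x + 1/3)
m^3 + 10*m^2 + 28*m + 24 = (m + 2)^2*(m + 6)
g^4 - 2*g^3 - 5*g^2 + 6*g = g*(g - 3)*(g - 1)*(g + 2)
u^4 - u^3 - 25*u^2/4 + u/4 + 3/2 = (u - 3)*(u - 1/2)*(u + 1/2)*(u + 2)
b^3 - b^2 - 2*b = b*(b - 2)*(b + 1)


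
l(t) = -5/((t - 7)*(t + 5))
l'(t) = 5/((t - 7)*(t + 5)^2) + 5/((t - 7)^2*(t + 5))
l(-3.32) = 0.29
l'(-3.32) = -0.14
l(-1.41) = 0.17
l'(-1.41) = -0.03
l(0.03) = 0.14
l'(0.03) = -0.01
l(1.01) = 0.14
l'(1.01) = 0.00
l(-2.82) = 0.23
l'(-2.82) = -0.08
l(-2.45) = 0.21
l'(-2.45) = -0.06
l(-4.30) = 0.63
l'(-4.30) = -0.85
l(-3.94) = 0.43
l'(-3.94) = -0.37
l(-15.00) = -0.02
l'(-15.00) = 0.00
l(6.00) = 0.45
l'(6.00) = 0.41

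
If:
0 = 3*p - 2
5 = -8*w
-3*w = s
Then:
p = 2/3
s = 15/8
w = -5/8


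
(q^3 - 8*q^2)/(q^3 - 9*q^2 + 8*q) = q/(q - 1)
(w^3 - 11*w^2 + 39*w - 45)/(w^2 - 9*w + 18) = (w^2 - 8*w + 15)/(w - 6)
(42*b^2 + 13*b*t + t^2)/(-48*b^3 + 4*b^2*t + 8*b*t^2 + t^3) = (7*b + t)/(-8*b^2 + 2*b*t + t^2)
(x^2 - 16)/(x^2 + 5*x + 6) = (x^2 - 16)/(x^2 + 5*x + 6)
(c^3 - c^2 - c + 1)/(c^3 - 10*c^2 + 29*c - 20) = (c^2 - 1)/(c^2 - 9*c + 20)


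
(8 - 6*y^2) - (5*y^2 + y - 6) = -11*y^2 - y + 14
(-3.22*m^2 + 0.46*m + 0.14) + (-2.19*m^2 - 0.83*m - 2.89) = -5.41*m^2 - 0.37*m - 2.75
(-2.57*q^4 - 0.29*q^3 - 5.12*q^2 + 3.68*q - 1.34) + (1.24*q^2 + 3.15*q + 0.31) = -2.57*q^4 - 0.29*q^3 - 3.88*q^2 + 6.83*q - 1.03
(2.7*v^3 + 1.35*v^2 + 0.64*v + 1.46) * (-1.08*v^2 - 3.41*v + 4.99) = -2.916*v^5 - 10.665*v^4 + 8.1783*v^3 + 2.9773*v^2 - 1.785*v + 7.2854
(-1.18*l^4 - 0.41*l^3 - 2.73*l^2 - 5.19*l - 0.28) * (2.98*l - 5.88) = -3.5164*l^5 + 5.7166*l^4 - 5.7246*l^3 + 0.586199999999998*l^2 + 29.6828*l + 1.6464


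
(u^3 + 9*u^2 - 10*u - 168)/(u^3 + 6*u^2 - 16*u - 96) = (u + 7)/(u + 4)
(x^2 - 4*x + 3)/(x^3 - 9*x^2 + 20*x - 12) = (x - 3)/(x^2 - 8*x + 12)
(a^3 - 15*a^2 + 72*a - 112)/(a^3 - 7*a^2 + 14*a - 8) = (a^2 - 11*a + 28)/(a^2 - 3*a + 2)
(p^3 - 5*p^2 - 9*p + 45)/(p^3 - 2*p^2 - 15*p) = (p - 3)/p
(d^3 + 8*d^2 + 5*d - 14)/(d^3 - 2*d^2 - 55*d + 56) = (d + 2)/(d - 8)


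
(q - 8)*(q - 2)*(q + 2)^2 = q^4 - 6*q^3 - 20*q^2 + 24*q + 64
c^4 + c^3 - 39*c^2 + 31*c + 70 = (c - 5)*(c - 2)*(c + 1)*(c + 7)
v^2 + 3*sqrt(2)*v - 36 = (v - 3*sqrt(2))*(v + 6*sqrt(2))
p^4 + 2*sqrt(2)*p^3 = p^3*(p + 2*sqrt(2))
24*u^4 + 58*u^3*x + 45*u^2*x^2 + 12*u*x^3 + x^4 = (u + x)^2*(4*u + x)*(6*u + x)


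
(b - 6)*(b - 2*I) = b^2 - 6*b - 2*I*b + 12*I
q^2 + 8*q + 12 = (q + 2)*(q + 6)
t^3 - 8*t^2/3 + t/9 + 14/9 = (t - 7/3)*(t - 1)*(t + 2/3)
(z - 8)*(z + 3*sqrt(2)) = z^2 - 8*z + 3*sqrt(2)*z - 24*sqrt(2)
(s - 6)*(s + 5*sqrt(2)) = s^2 - 6*s + 5*sqrt(2)*s - 30*sqrt(2)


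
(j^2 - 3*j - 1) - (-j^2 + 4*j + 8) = 2*j^2 - 7*j - 9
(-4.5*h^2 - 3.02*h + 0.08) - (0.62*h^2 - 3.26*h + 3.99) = -5.12*h^2 + 0.24*h - 3.91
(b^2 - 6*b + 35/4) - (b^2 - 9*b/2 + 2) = 27/4 - 3*b/2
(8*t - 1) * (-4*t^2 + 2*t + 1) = -32*t^3 + 20*t^2 + 6*t - 1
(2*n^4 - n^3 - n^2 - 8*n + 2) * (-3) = -6*n^4 + 3*n^3 + 3*n^2 + 24*n - 6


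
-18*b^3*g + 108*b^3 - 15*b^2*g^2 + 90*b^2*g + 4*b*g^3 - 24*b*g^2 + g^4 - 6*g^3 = (-3*b + g)*(b + g)*(6*b + g)*(g - 6)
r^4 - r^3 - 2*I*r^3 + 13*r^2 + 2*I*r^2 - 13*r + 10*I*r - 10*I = (r - 1)*(r - 5*I)*(r + I)*(r + 2*I)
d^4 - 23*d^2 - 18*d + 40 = (d - 5)*(d - 1)*(d + 2)*(d + 4)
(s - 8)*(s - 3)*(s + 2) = s^3 - 9*s^2 + 2*s + 48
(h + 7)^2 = h^2 + 14*h + 49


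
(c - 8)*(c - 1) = c^2 - 9*c + 8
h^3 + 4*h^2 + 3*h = h*(h + 1)*(h + 3)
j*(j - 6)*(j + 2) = j^3 - 4*j^2 - 12*j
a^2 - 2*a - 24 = (a - 6)*(a + 4)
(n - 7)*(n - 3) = n^2 - 10*n + 21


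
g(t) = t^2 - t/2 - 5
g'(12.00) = 23.50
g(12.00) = 133.00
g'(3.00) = 5.50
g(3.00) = 2.50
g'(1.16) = 1.82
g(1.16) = -4.23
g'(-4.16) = -8.82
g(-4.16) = 14.39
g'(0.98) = 1.46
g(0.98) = -4.53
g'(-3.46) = -7.42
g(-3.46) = 8.70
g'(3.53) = 6.56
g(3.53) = 5.70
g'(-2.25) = -5.00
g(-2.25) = 1.19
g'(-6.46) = -13.42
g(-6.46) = 39.96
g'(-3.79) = -8.08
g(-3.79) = 11.26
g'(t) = 2*t - 1/2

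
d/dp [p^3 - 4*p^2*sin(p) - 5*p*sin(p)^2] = -4*p^2*cos(p) + 3*p^2 - 8*p*sin(p) - 5*p*sin(2*p) - 5*sin(p)^2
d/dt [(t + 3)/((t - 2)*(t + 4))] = (-t^2 - 6*t - 14)/(t^4 + 4*t^3 - 12*t^2 - 32*t + 64)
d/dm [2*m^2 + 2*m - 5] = 4*m + 2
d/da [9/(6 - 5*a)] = 45/(5*a - 6)^2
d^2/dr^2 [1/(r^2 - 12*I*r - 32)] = 2*(r^2 - 12*I*r - 4*(r - 6*I)^2 - 32)/(-r^2 + 12*I*r + 32)^3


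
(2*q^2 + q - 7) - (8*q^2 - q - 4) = -6*q^2 + 2*q - 3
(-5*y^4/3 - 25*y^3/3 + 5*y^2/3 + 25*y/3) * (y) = -5*y^5/3 - 25*y^4/3 + 5*y^3/3 + 25*y^2/3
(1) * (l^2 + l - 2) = l^2 + l - 2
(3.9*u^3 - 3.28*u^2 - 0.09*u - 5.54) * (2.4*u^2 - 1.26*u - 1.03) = 9.36*u^5 - 12.786*u^4 - 0.100200000000001*u^3 - 9.8042*u^2 + 7.0731*u + 5.7062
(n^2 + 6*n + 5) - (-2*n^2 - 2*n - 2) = 3*n^2 + 8*n + 7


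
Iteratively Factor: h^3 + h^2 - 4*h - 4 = (h - 2)*(h^2 + 3*h + 2) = (h - 2)*(h + 2)*(h + 1)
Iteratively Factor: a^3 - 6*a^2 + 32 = (a - 4)*(a^2 - 2*a - 8) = (a - 4)^2*(a + 2)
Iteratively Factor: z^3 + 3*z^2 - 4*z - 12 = (z + 2)*(z^2 + z - 6) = (z - 2)*(z + 2)*(z + 3)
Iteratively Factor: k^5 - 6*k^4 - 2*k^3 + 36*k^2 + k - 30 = (k + 2)*(k^4 - 8*k^3 + 14*k^2 + 8*k - 15) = (k + 1)*(k + 2)*(k^3 - 9*k^2 + 23*k - 15) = (k - 5)*(k + 1)*(k + 2)*(k^2 - 4*k + 3) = (k - 5)*(k - 3)*(k + 1)*(k + 2)*(k - 1)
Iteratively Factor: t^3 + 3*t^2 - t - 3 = (t - 1)*(t^2 + 4*t + 3) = (t - 1)*(t + 1)*(t + 3)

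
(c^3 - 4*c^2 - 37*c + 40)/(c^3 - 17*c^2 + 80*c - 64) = (c + 5)/(c - 8)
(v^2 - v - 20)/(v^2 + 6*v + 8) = (v - 5)/(v + 2)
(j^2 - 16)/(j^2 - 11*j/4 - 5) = 4*(j + 4)/(4*j + 5)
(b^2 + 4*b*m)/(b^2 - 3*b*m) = (b + 4*m)/(b - 3*m)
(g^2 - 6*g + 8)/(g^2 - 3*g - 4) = (g - 2)/(g + 1)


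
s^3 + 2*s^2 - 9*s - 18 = (s - 3)*(s + 2)*(s + 3)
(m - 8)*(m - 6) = m^2 - 14*m + 48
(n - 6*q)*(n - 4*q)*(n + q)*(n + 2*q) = n^4 - 7*n^3*q - 4*n^2*q^2 + 52*n*q^3 + 48*q^4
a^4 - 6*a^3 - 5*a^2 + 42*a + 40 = (a - 5)*(a - 4)*(a + 1)*(a + 2)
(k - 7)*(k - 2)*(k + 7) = k^3 - 2*k^2 - 49*k + 98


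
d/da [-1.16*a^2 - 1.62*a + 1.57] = -2.32*a - 1.62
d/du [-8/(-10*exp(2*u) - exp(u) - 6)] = (-160*exp(u) - 8)*exp(u)/(10*exp(2*u) + exp(u) + 6)^2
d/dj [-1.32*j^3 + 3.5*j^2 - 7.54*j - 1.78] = -3.96*j^2 + 7.0*j - 7.54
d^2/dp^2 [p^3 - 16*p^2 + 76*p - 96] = 6*p - 32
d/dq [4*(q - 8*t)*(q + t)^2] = 12*(q - 5*t)*(q + t)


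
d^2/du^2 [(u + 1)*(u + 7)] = 2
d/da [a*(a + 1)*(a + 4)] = 3*a^2 + 10*a + 4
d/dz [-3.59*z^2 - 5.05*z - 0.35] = -7.18*z - 5.05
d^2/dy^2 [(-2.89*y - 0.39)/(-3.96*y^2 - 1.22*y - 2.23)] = ((2.89*y + 0.39)*(7.92*y + 1.22)*(15.84*y + 2.44) - (68.6664*y + 10.1404)*(3.96*y^2 + 1.22*y + 2.23))/(3.96*y^2 + 1.22*y + 2.23)^3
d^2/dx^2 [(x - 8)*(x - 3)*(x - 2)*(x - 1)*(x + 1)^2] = 30*x^4 - 240*x^3 + 384*x^2 + 60*x - 162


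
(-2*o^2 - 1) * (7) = -14*o^2 - 7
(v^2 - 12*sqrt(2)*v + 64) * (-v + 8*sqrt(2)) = -v^3 + 20*sqrt(2)*v^2 - 256*v + 512*sqrt(2)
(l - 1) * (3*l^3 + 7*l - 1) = 3*l^4 - 3*l^3 + 7*l^2 - 8*l + 1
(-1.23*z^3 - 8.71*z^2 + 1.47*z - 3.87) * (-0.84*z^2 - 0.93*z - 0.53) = 1.0332*z^5 + 8.4603*z^4 + 7.5174*z^3 + 6.5*z^2 + 2.82*z + 2.0511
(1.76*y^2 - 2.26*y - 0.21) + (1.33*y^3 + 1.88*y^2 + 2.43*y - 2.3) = 1.33*y^3 + 3.64*y^2 + 0.17*y - 2.51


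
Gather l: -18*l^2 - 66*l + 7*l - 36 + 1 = -18*l^2 - 59*l - 35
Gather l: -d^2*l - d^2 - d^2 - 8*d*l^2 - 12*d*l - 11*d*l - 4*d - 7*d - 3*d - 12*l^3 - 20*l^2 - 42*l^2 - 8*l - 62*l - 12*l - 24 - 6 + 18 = -2*d^2 - 14*d - 12*l^3 + l^2*(-8*d - 62) + l*(-d^2 - 23*d - 82) - 12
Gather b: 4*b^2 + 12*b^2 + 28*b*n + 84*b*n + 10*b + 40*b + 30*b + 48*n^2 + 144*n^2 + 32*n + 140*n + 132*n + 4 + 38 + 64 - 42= 16*b^2 + b*(112*n + 80) + 192*n^2 + 304*n + 64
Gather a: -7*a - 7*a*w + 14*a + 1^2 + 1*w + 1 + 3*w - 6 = a*(7 - 7*w) + 4*w - 4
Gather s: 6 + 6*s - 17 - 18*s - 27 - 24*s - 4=-36*s - 42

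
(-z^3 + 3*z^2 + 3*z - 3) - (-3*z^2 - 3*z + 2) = -z^3 + 6*z^2 + 6*z - 5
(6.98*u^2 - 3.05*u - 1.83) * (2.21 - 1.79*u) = -12.4942*u^3 + 20.8853*u^2 - 3.4648*u - 4.0443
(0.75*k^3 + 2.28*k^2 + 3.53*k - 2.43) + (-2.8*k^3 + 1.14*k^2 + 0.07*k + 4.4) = -2.05*k^3 + 3.42*k^2 + 3.6*k + 1.97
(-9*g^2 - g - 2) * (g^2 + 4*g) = -9*g^4 - 37*g^3 - 6*g^2 - 8*g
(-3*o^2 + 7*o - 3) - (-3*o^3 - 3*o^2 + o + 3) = 3*o^3 + 6*o - 6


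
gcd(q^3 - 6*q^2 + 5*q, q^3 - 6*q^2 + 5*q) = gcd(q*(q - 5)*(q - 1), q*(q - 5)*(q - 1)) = q^3 - 6*q^2 + 5*q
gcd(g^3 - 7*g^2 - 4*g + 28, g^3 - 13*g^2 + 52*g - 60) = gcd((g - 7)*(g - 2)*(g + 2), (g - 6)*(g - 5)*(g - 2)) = g - 2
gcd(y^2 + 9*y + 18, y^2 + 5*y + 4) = 1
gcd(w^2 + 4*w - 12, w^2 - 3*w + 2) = w - 2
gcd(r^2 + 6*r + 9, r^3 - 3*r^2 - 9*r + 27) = r + 3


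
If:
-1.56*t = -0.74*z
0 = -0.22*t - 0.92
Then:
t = -4.18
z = -8.82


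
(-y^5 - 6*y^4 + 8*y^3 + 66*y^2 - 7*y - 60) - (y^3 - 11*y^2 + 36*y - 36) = -y^5 - 6*y^4 + 7*y^3 + 77*y^2 - 43*y - 24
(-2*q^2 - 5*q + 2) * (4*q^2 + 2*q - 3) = -8*q^4 - 24*q^3 + 4*q^2 + 19*q - 6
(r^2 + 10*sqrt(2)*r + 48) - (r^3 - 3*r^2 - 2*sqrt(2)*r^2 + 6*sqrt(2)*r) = -r^3 + 2*sqrt(2)*r^2 + 4*r^2 + 4*sqrt(2)*r + 48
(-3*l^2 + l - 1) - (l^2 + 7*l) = -4*l^2 - 6*l - 1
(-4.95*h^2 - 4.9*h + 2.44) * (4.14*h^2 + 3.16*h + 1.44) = -20.493*h^4 - 35.928*h^3 - 12.5104*h^2 + 0.6544*h + 3.5136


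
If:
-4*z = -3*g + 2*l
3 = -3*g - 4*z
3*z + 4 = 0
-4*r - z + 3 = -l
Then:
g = 7/9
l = 23/6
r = 49/24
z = -4/3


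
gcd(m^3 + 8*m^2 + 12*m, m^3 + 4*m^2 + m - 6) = m + 2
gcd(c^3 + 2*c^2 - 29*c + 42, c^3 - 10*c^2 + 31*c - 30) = c^2 - 5*c + 6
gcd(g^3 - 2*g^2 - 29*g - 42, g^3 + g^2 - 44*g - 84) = g^2 - 5*g - 14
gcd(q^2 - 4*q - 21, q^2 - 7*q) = q - 7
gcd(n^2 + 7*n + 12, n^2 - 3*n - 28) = n + 4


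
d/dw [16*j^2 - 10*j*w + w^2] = -10*j + 2*w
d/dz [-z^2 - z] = -2*z - 1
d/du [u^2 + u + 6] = 2*u + 1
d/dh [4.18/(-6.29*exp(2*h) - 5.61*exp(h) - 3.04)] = (52.5844*exp(h) + 23.4498)*exp(h)/(6.29*exp(2*h) + 5.61*exp(h) + 3.04)^2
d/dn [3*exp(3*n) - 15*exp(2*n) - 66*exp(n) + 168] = (9*exp(2*n) - 30*exp(n) - 66)*exp(n)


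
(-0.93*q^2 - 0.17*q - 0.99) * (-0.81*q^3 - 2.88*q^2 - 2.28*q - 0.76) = 0.7533*q^5 + 2.8161*q^4 + 3.4119*q^3 + 3.9456*q^2 + 2.3864*q + 0.7524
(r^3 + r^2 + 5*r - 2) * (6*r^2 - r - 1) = 6*r^5 + 5*r^4 + 28*r^3 - 18*r^2 - 3*r + 2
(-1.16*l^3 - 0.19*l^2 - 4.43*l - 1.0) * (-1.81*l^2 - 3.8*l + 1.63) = 2.0996*l^5 + 4.7519*l^4 + 6.8495*l^3 + 18.3343*l^2 - 3.4209*l - 1.63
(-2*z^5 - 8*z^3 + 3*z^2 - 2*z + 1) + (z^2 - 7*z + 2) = -2*z^5 - 8*z^3 + 4*z^2 - 9*z + 3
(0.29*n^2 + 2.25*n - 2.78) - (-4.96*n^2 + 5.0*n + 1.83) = 5.25*n^2 - 2.75*n - 4.61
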